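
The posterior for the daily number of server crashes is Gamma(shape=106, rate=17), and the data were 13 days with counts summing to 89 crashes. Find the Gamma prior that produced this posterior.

Gamma(shape=17, rate=4)

A Gamma(α, β) prior (rate parametrization) on a Poisson rate with n observations summing to S gives posterior Gamma(α+S, β+n).
So α = 106 − 89 = 17 and β = 17 − 13 = 4.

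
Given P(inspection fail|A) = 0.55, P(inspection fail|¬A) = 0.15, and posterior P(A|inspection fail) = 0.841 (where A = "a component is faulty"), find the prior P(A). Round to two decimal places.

In odds form, posterior odds = prior odds × likelihood ratio, so prior odds = posterior odds ÷ LR.
Posterior odds = 0.841/(1−0.841) = 5.2893. LR = 0.55/0.15 = 3.6667.
Prior odds = 5.2893/3.6667 = 1.4425, so P(A) = 1.4425/(1+1.4425) ≈ 0.59.

P(A) = 0.59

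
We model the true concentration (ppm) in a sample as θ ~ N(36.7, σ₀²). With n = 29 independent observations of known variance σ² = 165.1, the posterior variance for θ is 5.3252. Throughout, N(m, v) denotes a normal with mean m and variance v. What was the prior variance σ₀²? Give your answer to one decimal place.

σ₀² = 82.4

For the Normal–Normal model with known σ², precisions add: τ_n = τ₀ + n/σ².
So 1/σ₀² = 1/5.3252 − 29/165.1 = 0.187786 − 0.175651 = 0.012135.
Hence σ₀² = 1/0.012135 ≈ 82.4.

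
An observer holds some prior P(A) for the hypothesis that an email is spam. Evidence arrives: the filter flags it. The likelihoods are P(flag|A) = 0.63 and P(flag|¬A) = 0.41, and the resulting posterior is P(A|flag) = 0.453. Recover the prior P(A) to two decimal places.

P(A) = 0.35

In odds form, posterior odds = prior odds × likelihood ratio, so prior odds = posterior odds ÷ LR.
Posterior odds = 0.453/(1−0.453) = 0.8282. LR = 0.63/0.41 = 1.5366.
Prior odds = 0.8282/1.5366 = 0.5390, so P(A) = 0.5390/(1+0.5390) ≈ 0.35.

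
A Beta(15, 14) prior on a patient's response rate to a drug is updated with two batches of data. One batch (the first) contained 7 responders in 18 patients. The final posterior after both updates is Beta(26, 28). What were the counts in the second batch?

4 responders and 3 non-responders

Sequential conjugate updates are equivalent to a single update on the pooled data, so total successes = posterior α − prior α and total failures = posterior β − prior β.
Total across both batches: 26−15=11 responders, 28−14=14 non-responders.
Subtract the first batch: 11−7=4 responders and 14−11=3 non-responders.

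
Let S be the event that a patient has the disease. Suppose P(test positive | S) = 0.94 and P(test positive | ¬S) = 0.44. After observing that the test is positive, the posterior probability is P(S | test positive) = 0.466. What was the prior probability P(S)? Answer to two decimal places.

P(S) = 0.29

Bayes' rule in odds form gives O(S|E) = O(S)·[P(E|S)/P(E|¬S)], hence O(S) = O(S|E)/LR.
Posterior odds = 0.466/(1−0.466) = 0.8727. LR = 0.94/0.44 = 2.1364.
Prior odds = 0.8727/2.1364 = 0.4085, so P(S) = 0.4085/(1+0.4085) ≈ 0.29.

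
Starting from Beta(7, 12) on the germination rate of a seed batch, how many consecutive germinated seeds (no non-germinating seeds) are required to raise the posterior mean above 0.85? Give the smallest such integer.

After k germinated seeds and 0 non-germinating seeds the posterior is Beta(7+k, 12), with mean (7+k)/(7+12+k).
Set (7+k)/(19+k) > 0.85 and solve: k > (0.85·19 − 7)/(1 − 0.85) = 61.000.
The smallest integer exceeding 61.000 is 62.

k = 62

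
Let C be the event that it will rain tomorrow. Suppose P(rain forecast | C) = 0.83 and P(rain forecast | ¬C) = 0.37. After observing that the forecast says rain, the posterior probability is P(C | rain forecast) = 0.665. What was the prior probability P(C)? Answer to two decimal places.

P(C) = 0.47

Bayes' rule in odds form gives O(C|E) = O(C)·[P(E|C)/P(E|¬C)], hence O(C) = O(C|E)/LR.
Posterior odds = 0.665/(1−0.665) = 1.9851. LR = 0.83/0.37 = 2.2432.
Prior odds = 1.9851/2.2432 = 0.8849, so P(C) = 0.8849/(1+0.8849) ≈ 0.47.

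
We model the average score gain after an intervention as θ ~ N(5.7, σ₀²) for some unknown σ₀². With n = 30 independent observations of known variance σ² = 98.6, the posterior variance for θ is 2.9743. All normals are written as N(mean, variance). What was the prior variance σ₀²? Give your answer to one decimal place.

Posterior precision equals prior precision plus data precision: 1/σ_n² = 1/σ₀² + n/σ².
So 1/σ₀² = 1/2.9743 − 30/98.6 = 0.336214 − 0.304260 = 0.031954.
Hence σ₀² = 1/0.031954 ≈ 31.3.

σ₀² = 31.3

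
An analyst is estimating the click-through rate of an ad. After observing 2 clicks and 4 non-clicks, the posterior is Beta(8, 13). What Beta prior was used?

Beta(6, 9)

Beta is conjugate to the binomial likelihood: posterior = Beta(α+s, β+f).
So α = 8 − 2 = 6 and β = 13 − 4 = 9.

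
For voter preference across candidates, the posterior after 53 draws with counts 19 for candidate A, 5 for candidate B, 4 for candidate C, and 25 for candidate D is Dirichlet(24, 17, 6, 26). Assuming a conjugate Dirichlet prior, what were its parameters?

Dirichlet(5, 12, 2, 1)

For a Dirichlet(α) prior with multinomial counts c, the posterior is Dirichlet(α + c) componentwise.
Subtract each count from the matching posterior parameter: 24−19=5, 17−5=12, 6−4=2, 26−25=1.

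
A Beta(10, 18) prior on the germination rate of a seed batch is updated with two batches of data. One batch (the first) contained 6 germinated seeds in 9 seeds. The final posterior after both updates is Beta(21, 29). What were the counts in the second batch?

Because Beta–binomial updating is additive in the counts, the combined data contributed (α_post−α_prior, β_post−β_prior) successes and failures.
Total across both batches: 21−10=11 germinated seeds, 29−18=11 non-germinating seeds.
Subtract the first batch: 11−6=5 germinated seeds and 11−3=8 non-germinating seeds.

5 germinated seeds and 8 non-germinating seeds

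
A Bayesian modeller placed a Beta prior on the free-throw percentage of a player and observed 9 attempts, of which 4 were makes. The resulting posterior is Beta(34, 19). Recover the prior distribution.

Beta(30, 14)

A Beta(a, b) prior with s successes and f failures in binomial data gives a Beta(a+s, b+f) posterior.
So a = 34 − 4 = 30 and b = 19 − 5 = 14.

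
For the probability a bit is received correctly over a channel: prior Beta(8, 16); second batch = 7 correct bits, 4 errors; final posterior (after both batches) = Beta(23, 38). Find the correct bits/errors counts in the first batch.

8 correct bits and 18 errors

Sequential conjugate updates are equivalent to a single update on the pooled data, so total successes = posterior α − prior α and total failures = posterior β − prior β.
Total across both batches: 23−8=15 correct bits, 38−16=22 errors.
Subtract the second batch: 15−7=8 correct bits and 22−4=18 errors.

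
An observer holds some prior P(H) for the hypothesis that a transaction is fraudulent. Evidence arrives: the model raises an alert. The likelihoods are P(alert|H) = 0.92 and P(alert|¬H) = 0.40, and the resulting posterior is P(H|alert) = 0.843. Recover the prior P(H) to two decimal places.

In odds form, posterior odds = prior odds × likelihood ratio, so prior odds = posterior odds ÷ LR.
Posterior odds = 0.843/(1−0.843) = 5.3694. LR = 0.92/0.40 = 2.3000.
Prior odds = 5.3694/2.3000 = 2.3345, so P(H) = 2.3345/(1+2.3345) ≈ 0.70.

P(H) = 0.70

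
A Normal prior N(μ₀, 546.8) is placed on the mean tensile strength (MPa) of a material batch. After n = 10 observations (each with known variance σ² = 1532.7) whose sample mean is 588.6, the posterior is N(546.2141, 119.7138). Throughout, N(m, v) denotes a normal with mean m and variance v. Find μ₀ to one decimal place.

With known observation variance, the Normal–Normal posterior has precision τ_n = τ₀ + n/σ² and mean μ_n = (τ₀μ₀ + (n/σ²)x̄)/τ_n.
Here τ₀ = 1/546.8 = 0.001829 and τ_data = 10/1532.7 = 0.006524, so τ_n = 0.008353.
Rearranging for μ₀: μ₀ = (μ_n·τ_n − τ_data·x̄)/τ₀ = (546.2141·0.008353 − 0.006524·588.6) / 0.001829 = 0.722500/0.001829 ≈ 395.0.

μ₀ = 395.0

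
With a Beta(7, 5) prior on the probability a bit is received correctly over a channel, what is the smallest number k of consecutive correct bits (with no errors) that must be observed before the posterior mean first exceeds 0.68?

After k correct bits and 0 errors the posterior is Beta(7+k, 5), with mean (7+k)/(7+5+k).
Set (7+k)/(12+k) > 0.68 and solve: k > (0.68·12 − 7)/(1 − 0.68) = 3.625.
The smallest integer exceeding 3.625 is 4.

k = 4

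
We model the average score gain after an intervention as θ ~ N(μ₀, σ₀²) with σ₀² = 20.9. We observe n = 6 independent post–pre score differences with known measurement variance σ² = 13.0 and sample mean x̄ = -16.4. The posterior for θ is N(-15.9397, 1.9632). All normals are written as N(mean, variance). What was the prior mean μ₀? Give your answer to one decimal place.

μ₀ = -11.5

The posterior mean is a precision-weighted average: μ_n = (τ₀μ₀ + τ_data·x̄)/(τ₀+τ_data), with τ₀=1/σ₀² and τ_data=n/σ².
Here τ₀ = 1/20.9 = 0.047847 and τ_data = 6/13.0 = 0.461538, so τ_n = 0.509385.
Rearranging for μ₀: μ₀ = (μ_n·τ_n − τ_data·x̄)/τ₀ = (-15.9397·0.509385 − 0.461538·-16.4) / 0.047847 = -0.550221/0.047847 ≈ -11.5.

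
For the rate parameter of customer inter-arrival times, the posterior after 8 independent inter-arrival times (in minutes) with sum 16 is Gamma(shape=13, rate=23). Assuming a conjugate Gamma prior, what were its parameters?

Gamma(shape=5, rate=7)

For an exponential likelihood with a Gamma(α, β) prior on the rate, n observations with total T give posterior Gamma(α+n, β+T).
So α = 13 − 8 = 5 and β = 23 − 16 = 7.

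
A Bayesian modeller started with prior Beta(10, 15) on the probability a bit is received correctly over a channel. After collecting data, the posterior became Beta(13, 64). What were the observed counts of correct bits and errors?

Under Beta–binomial conjugacy the posterior parameters are (a+s, b+f).
So s = 13 − 10 = 3 and f = 64 − 15 = 49.

3 correct bits and 49 errors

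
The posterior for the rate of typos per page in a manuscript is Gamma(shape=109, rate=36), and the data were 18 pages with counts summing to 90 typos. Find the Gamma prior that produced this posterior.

A Gamma(α, β) prior (rate parametrization) on a Poisson rate with n observations summing to S gives posterior Gamma(α+S, β+n).
So α = 109 − 90 = 19 and β = 36 − 18 = 18.

Gamma(shape=19, rate=18)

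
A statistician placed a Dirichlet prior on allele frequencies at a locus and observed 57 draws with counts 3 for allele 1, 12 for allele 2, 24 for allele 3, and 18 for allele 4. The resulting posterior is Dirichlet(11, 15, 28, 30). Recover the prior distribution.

For a Dirichlet(α) prior with multinomial counts c, the posterior is Dirichlet(α + c) componentwise.
Subtract each count from the matching posterior parameter: 11−3=8, 15−12=3, 28−24=4, 30−18=12.

Dirichlet(8, 3, 4, 12)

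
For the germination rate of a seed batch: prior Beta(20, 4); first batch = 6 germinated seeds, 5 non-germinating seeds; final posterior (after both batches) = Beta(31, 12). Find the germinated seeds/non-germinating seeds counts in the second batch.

5 germinated seeds and 3 non-germinating seeds

Because Beta–binomial updating is additive in the counts, the combined data contributed (α_post−α_prior, β_post−β_prior) successes and failures.
Total across both batches: 31−20=11 germinated seeds, 12−4=8 non-germinating seeds.
Subtract the first batch: 11−6=5 germinated seeds and 8−5=3 non-germinating seeds.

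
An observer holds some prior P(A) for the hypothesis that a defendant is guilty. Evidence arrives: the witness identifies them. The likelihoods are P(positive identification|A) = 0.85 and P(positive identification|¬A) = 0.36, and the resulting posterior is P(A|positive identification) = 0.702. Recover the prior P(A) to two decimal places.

Bayes' rule in odds form gives O(A|E) = O(A)·[P(E|A)/P(E|¬A)], hence O(A) = O(A|E)/LR.
Posterior odds = 0.702/(1−0.702) = 2.3557. LR = 0.85/0.36 = 2.3611.
Prior odds = 2.3557/2.3611 = 0.9977, so P(A) = 0.9977/(1+0.9977) ≈ 0.50.

P(A) = 0.50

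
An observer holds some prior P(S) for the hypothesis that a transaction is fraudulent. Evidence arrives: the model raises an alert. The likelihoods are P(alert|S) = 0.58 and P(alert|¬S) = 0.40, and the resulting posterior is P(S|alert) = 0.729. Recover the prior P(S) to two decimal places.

Bayes' rule in odds form gives O(S|E) = O(S)·[P(E|S)/P(E|¬S)], hence O(S) = O(S|E)/LR.
Posterior odds = 0.729/(1−0.729) = 2.6900. LR = 0.58/0.40 = 1.4500.
Prior odds = 2.6900/1.4500 = 1.8552, so P(S) = 1.8552/(1+1.8552) ≈ 0.65.

P(S) = 0.65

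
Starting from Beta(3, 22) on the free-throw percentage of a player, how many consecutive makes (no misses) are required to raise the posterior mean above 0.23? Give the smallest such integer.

After k makes and 0 misses the posterior is Beta(3+k, 22), with mean (3+k)/(3+22+k).
Set (3+k)/(25+k) > 0.23 and solve: k > (0.23·25 − 3)/(1 − 0.23) = 3.571.
The smallest integer exceeding 3.571 is 4, and checking k=4: (7)/(29) = 0.2414 > 0.23.

k = 4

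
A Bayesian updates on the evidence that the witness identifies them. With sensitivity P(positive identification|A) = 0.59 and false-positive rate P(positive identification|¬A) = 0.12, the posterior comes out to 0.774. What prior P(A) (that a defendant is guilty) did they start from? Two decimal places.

P(A) = 0.41

Bayes' rule in odds form gives O(A|E) = O(A)·[P(E|A)/P(E|¬A)], hence O(A) = O(A|E)/LR.
Posterior odds = 0.774/(1−0.774) = 3.4248. LR = 0.59/0.12 = 4.9167.
Prior odds = 3.4248/4.9167 = 0.6966, so P(A) = 0.6966/(1+0.6966) ≈ 0.41.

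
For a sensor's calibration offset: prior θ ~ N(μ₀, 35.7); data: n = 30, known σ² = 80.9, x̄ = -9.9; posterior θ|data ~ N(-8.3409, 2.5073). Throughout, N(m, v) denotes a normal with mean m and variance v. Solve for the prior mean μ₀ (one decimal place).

With known observation variance, the Normal–Normal posterior has precision τ_n = τ₀ + n/σ² and mean μ_n = (τ₀μ₀ + (n/σ²)x̄)/τ_n.
Here τ₀ = 1/35.7 = 0.028011 and τ_data = 30/80.9 = 0.370828, so τ_n = 0.398839.
Rearranging for μ₀: μ₀ = (μ_n·τ_n − τ_data·x̄)/τ₀ = (-8.3409·0.398839 − 0.370828·-9.9) / 0.028011 = 0.344521/0.028011 ≈ 12.3.

μ₀ = 12.3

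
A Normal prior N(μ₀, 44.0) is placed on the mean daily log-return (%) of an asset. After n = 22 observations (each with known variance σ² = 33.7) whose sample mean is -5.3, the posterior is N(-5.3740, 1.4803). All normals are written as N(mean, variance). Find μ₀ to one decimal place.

The posterior mean is a precision-weighted average: μ_n = (τ₀μ₀ + τ_data·x̄)/(τ₀+τ_data), with τ₀=1/σ₀² and τ_data=n/σ².
Here τ₀ = 1/44.0 = 0.022727 and τ_data = 22/33.7 = 0.652819, so τ_n = 0.675546.
Rearranging for μ₀: μ₀ = (μ_n·τ_n − τ_data·x̄)/τ₀ = (-5.3740·0.675546 − 0.652819·-5.3) / 0.022727 = -0.170444/0.022727 ≈ -7.5.

μ₀ = -7.5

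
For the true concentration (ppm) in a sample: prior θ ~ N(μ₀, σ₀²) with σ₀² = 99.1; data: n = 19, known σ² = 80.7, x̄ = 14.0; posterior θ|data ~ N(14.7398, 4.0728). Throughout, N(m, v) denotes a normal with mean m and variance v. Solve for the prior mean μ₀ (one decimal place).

With known observation variance, the Normal–Normal posterior has precision τ_n = τ₀ + n/σ² and mean μ_n = (τ₀μ₀ + (n/σ²)x̄)/τ_n.
Here τ₀ = 1/99.1 = 0.010091 and τ_data = 19/80.7 = 0.235440, so τ_n = 0.245531.
Rearranging for μ₀: μ₀ = (μ_n·τ_n − τ_data·x̄)/τ₀ = (14.7398·0.245531 − 0.235440·14.0) / 0.010091 = 0.322918/0.010091 ≈ 32.0.

μ₀ = 32.0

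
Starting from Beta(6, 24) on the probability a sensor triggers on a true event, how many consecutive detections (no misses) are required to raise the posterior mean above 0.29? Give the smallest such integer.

k = 4

After k detections and 0 misses the posterior is Beta(6+k, 24), with mean (6+k)/(6+24+k).
Set (6+k)/(30+k) > 0.29 and solve: k > (0.29·30 − 6)/(1 − 0.29) = 3.803.
The smallest integer exceeding 3.803 is 4, and checking k=4: (10)/(34) = 0.2941 > 0.29.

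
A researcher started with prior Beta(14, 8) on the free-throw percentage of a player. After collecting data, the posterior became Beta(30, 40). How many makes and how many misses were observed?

16 makes and 32 misses

Under Beta–binomial conjugacy the posterior parameters are (a+s, b+f).
Match parameters: s=30−14=16, f=40−8=32.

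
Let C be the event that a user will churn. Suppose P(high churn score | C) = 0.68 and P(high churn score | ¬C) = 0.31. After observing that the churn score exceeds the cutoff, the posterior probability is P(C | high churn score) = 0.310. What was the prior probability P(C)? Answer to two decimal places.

P(C) = 0.17

In odds form, posterior odds = prior odds × likelihood ratio, so prior odds = posterior odds ÷ LR.
Posterior odds = 0.310/(1−0.310) = 0.4493. LR = 0.68/0.31 = 2.1935.
Prior odds = 0.4493/2.1935 = 0.2048, so P(C) = 0.2048/(1+0.2048) ≈ 0.17.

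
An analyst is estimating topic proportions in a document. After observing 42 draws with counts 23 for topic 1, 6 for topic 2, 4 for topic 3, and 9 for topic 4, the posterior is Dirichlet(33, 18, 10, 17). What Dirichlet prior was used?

Dirichlet(10, 12, 6, 8)

For a Dirichlet(α) prior with multinomial counts c, the posterior is Dirichlet(α + c) componentwise.
Subtract each count from the matching posterior parameter: 33−23=10, 18−6=12, 10−4=6, 17−9=8.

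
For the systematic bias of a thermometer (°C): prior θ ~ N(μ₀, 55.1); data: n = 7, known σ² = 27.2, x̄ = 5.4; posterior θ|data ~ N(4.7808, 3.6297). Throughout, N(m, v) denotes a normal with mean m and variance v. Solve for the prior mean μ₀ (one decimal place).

With known observation variance, the Normal–Normal posterior has precision τ_n = τ₀ + n/σ² and mean μ_n = (τ₀μ₀ + (n/σ²)x̄)/τ_n.
Here τ₀ = 1/55.1 = 0.018149 and τ_data = 7/27.2 = 0.257353, so τ_n = 0.275502.
Rearranging for μ₀: μ₀ = (μ_n·τ_n − τ_data·x̄)/τ₀ = (4.7808·0.275502 − 0.257353·5.4) / 0.018149 = -0.072586/0.018149 ≈ -4.0.

μ₀ = -4.0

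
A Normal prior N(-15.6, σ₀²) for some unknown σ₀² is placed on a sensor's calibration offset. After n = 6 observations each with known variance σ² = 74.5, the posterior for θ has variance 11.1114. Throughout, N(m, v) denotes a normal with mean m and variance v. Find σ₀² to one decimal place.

σ₀² = 105.7

For the Normal–Normal model with known σ², precisions add: τ_n = τ₀ + n/σ².
So 1/σ₀² = 1/11.1114 − 6/74.5 = 0.089998 − 0.080537 = 0.009461.
Hence σ₀² = 1/0.009461 ≈ 105.7.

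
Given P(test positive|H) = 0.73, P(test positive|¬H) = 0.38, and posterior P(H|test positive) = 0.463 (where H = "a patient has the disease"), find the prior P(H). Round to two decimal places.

In odds form, posterior odds = prior odds × likelihood ratio, so prior odds = posterior odds ÷ LR.
Posterior odds = 0.463/(1−0.463) = 0.8622. LR = 0.73/0.38 = 1.9211.
Prior odds = 0.8622/1.9211 = 0.4488, so P(H) = 0.4488/(1+0.4488) ≈ 0.31.

P(H) = 0.31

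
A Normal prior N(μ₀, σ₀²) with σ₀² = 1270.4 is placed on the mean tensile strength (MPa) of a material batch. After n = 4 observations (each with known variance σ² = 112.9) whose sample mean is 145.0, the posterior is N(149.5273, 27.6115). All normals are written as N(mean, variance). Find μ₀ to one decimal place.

μ₀ = 353.3

With known observation variance, the Normal–Normal posterior has precision τ_n = τ₀ + n/σ² and mean μ_n = (τ₀μ₀ + (n/σ²)x̄)/τ_n.
Here τ₀ = 1/1270.4 = 0.000787 and τ_data = 4/112.9 = 0.035430, so τ_n = 0.036217.
Rearranging for μ₀: μ₀ = (μ_n·τ_n − τ_data·x̄)/τ₀ = (149.5273·0.036217 − 0.035430·145.0) / 0.000787 = 0.278080/0.000787 ≈ 353.3.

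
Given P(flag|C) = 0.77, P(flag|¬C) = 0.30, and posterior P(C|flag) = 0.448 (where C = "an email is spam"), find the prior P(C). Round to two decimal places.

P(C) = 0.24

Bayes' rule in odds form gives O(C|E) = O(C)·[P(E|C)/P(E|¬C)], hence O(C) = O(C|E)/LR.
Posterior odds = 0.448/(1−0.448) = 0.8116. LR = 0.77/0.30 = 2.5667.
Prior odds = 0.8116/2.5667 = 0.3162, so P(C) = 0.3162/(1+0.3162) ≈ 0.24.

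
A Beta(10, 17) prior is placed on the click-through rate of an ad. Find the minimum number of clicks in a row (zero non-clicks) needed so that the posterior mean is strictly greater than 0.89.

After k clicks and 0 non-clicks the posterior is Beta(10+k, 17), with mean (10+k)/(10+17+k).
Set (10+k)/(27+k) > 0.89 and solve: k > (0.89·27 − 10)/(1 − 0.89) = 127.545.
The smallest integer exceeding 127.545 is 128, and checking k=128: (138)/(155) = 0.8903 > 0.89.

k = 128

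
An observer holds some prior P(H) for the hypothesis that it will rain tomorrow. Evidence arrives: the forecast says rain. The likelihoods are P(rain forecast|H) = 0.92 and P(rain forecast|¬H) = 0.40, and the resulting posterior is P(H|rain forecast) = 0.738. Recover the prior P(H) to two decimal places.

P(H) = 0.55

Bayes' rule in odds form gives O(H|E) = O(H)·[P(E|H)/P(E|¬H)], hence O(H) = O(H|E)/LR.
Posterior odds = 0.738/(1−0.738) = 2.8168. LR = 0.92/0.40 = 2.3000.
Prior odds = 2.8168/2.3000 = 1.2247, so P(H) = 1.2247/(1+1.2247) ≈ 0.55.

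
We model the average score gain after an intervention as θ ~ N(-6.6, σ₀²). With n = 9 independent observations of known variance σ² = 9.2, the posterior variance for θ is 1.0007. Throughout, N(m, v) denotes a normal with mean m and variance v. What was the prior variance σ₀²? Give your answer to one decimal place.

σ₀² = 47.5

Posterior precision equals prior precision plus data precision: 1/σ_n² = 1/σ₀² + n/σ².
So 1/σ₀² = 1/1.0007 − 9/9.2 = 0.999300 − 0.978261 = 0.021039.
Hence σ₀² = 1/0.021039 ≈ 47.5.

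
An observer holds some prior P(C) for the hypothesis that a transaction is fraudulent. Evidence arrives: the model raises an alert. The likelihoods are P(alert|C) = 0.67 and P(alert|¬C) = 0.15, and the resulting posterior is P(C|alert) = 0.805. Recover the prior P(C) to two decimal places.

Bayes' rule in odds form gives O(C|E) = O(C)·[P(E|C)/P(E|¬C)], hence O(C) = O(C|E)/LR.
Posterior odds = 0.805/(1−0.805) = 4.1282. LR = 0.67/0.15 = 4.4667.
Prior odds = 4.1282/4.4667 = 0.9242, so P(C) = 0.9242/(1+0.9242) ≈ 0.48.

P(C) = 0.48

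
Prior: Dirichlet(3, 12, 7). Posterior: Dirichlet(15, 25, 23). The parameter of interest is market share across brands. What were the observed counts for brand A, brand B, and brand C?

For a Dirichlet(α) prior with multinomial counts c, the posterior is Dirichlet(α + c) componentwise.
Counts are posterior − prior componentwise: 15−3=12, 25−12=13, 23−7=16.

counts (12, 13, 16)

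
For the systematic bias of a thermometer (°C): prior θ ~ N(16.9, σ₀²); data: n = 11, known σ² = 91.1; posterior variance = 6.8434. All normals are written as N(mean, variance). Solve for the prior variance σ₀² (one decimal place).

σ₀² = 39.4

For the Normal–Normal model with known σ², precisions add: τ_n = τ₀ + n/σ².
So 1/σ₀² = 1/6.8434 − 11/91.1 = 0.146126 − 0.120746 = 0.025380.
Hence σ₀² = 1/0.025380 ≈ 39.4.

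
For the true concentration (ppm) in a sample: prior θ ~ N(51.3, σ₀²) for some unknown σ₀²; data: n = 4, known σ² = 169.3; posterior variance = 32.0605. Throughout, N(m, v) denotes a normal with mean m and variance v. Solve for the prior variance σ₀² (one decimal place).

Posterior precision equals prior precision plus data precision: 1/σ_n² = 1/σ₀² + n/σ².
So 1/σ₀² = 1/32.0605 − 4/169.3 = 0.031191 − 0.023627 = 0.007564.
Hence σ₀² = 1/0.007564 ≈ 132.2.

σ₀² = 132.2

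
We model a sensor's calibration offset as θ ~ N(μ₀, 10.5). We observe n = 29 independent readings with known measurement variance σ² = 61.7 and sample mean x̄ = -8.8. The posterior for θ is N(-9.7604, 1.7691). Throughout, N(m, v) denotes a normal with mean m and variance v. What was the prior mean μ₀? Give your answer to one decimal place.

With known observation variance, the Normal–Normal posterior has precision τ_n = τ₀ + n/σ² and mean μ_n = (τ₀μ₀ + (n/σ²)x̄)/τ_n.
Here τ₀ = 1/10.5 = 0.095238 and τ_data = 29/61.7 = 0.470016, so τ_n = 0.565254.
Rearranging for μ₀: μ₀ = (μ_n·τ_n − τ_data·x̄)/τ₀ = (-9.7604·0.565254 − 0.470016·-8.8) / 0.095238 = -1.380964/0.095238 ≈ -14.5.

μ₀ = -14.5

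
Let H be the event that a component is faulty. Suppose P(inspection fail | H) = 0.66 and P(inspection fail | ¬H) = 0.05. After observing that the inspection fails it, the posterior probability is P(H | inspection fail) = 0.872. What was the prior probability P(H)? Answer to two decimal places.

Bayes' rule in odds form gives O(H|E) = O(H)·[P(E|H)/P(E|¬H)], hence O(H) = O(H|E)/LR.
Posterior odds = 0.872/(1−0.872) = 6.8125. LR = 0.66/0.05 = 13.2000.
Prior odds = 6.8125/13.2000 = 0.5161, so P(H) = 0.5161/(1+0.5161) ≈ 0.34.

P(H) = 0.34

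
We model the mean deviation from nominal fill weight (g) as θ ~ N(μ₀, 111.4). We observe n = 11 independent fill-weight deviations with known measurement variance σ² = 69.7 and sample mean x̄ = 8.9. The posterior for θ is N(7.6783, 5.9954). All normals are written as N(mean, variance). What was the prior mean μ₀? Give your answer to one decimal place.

μ₀ = -13.8

With known observation variance, the Normal–Normal posterior has precision τ_n = τ₀ + n/σ² and mean μ_n = (τ₀μ₀ + (n/σ²)x̄)/τ_n.
Here τ₀ = 1/111.4 = 0.008977 and τ_data = 11/69.7 = 0.157819, so τ_n = 0.166796.
Rearranging for μ₀: μ₀ = (μ_n·τ_n − τ_data·x̄)/τ₀ = (7.6783·0.166796 − 0.157819·8.9) / 0.008977 = -0.123879/0.008977 ≈ -13.8.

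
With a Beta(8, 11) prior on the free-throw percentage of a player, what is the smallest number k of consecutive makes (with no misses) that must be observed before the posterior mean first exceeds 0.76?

k = 27

After k makes and 0 misses the posterior is Beta(8+k, 11), with mean (8+k)/(8+11+k).
Set (8+k)/(19+k) > 0.76 and solve: k > (0.76·19 − 8)/(1 − 0.76) = 26.833.
The smallest integer exceeding 26.833 is 27, and checking k=27: (35)/(46) = 0.7609 > 0.76.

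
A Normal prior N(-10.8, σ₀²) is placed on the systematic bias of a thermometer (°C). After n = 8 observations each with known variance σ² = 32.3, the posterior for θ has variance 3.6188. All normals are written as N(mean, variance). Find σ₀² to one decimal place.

For the Normal–Normal model with known σ², precisions add: τ_n = τ₀ + n/σ².
So 1/σ₀² = 1/3.6188 − 8/32.3 = 0.276335 − 0.247678 = 0.028657.
Hence σ₀² = 1/0.028657 ≈ 34.9.

σ₀² = 34.9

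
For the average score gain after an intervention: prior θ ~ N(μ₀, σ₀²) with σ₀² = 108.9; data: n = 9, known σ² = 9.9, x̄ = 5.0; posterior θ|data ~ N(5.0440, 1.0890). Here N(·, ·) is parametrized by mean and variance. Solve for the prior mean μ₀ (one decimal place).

μ₀ = 9.4

The posterior mean is a precision-weighted average: μ_n = (τ₀μ₀ + τ_data·x̄)/(τ₀+τ_data), with τ₀=1/σ₀² and τ_data=n/σ².
Here τ₀ = 1/108.9 = 0.009183 and τ_data = 9/9.9 = 0.909091, so τ_n = 0.918274.
Rearranging for μ₀: μ₀ = (μ_n·τ_n − τ_data·x̄)/τ₀ = (5.0440·0.918274 − 0.909091·5.0) / 0.009183 = 0.086319/0.009183 ≈ 9.4.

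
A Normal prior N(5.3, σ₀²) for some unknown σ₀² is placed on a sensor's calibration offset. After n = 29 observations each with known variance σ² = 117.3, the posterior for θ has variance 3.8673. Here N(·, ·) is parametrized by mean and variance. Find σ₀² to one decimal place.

σ₀² = 88.1

For the Normal–Normal model with known σ², precisions add: τ_n = τ₀ + n/σ².
So 1/σ₀² = 1/3.8673 − 29/117.3 = 0.258578 − 0.247229 = 0.011349.
Hence σ₀² = 1/0.011349 ≈ 88.1.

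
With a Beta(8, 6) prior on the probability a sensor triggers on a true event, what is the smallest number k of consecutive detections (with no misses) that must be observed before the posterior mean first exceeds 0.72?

After k detections and 0 misses the posterior is Beta(8+k, 6), with mean (8+k)/(8+6+k).
Set (8+k)/(14+k) > 0.72 and solve: k > (0.72·14 − 8)/(1 − 0.72) = 7.429.
The smallest integer exceeding 7.429 is 8.

k = 8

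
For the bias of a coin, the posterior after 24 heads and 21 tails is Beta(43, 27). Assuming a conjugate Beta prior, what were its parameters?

Under Beta–binomial conjugacy the posterior parameters are (α+s, β+f).
So α = 43 − 24 = 19 and β = 27 − 21 = 6.

Beta(19, 6)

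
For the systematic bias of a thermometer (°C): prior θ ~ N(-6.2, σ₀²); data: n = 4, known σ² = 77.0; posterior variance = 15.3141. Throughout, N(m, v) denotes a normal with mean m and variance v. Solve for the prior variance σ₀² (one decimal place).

σ₀² = 74.9

Posterior precision equals prior precision plus data precision: 1/σ_n² = 1/σ₀² + n/σ².
So 1/σ₀² = 1/15.3141 − 4/77.0 = 0.065299 − 0.051948 = 0.013351.
Hence σ₀² = 1/0.013351 ≈ 74.9.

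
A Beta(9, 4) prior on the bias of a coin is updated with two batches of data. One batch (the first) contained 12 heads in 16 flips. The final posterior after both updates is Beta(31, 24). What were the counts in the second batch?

Because Beta–binomial updating is additive in the counts, the combined data contributed (α_post−α_prior, β_post−β_prior) successes and failures.
Total across both batches: 31−9=22 heads, 24−4=20 tails.
Subtract the first batch: 22−12=10 heads and 20−4=16 tails.

10 heads and 16 tails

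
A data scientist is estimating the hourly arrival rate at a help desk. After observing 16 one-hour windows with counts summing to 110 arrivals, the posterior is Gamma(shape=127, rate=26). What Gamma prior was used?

Gamma(shape=17, rate=10)

A Gamma(α, β) prior (rate parametrization) on a Poisson rate with n observations summing to S gives posterior Gamma(α+S, β+n).
So α = 127 − 110 = 17 and β = 26 − 16 = 10.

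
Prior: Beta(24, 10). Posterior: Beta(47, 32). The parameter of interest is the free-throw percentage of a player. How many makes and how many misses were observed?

23 makes and 22 misses

Beta is conjugate to the binomial likelihood: posterior = Beta(α+s, β+f).
So s = 47 − 24 = 23 and f = 32 − 10 = 22.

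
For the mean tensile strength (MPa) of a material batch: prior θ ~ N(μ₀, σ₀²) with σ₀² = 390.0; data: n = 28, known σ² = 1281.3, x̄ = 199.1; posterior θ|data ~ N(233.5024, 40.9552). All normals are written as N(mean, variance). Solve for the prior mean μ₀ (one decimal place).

μ₀ = 526.7

With known observation variance, the Normal–Normal posterior has precision τ_n = τ₀ + n/σ² and mean μ_n = (τ₀μ₀ + (n/σ²)x̄)/τ_n.
Here τ₀ = 1/390.0 = 0.002564 and τ_data = 28/1281.3 = 0.021853, so τ_n = 0.024417.
Rearranging for μ₀: μ₀ = (μ_n·τ_n − τ_data·x̄)/τ₀ = (233.5024·0.024417 − 0.021853·199.1) / 0.002564 = 1.350496/0.002564 ≈ 526.7.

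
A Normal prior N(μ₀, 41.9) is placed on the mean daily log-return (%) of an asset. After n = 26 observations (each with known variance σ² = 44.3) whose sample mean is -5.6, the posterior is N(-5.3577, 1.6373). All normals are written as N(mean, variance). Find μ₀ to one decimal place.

μ₀ = 0.6

The posterior mean is a precision-weighted average: μ_n = (τ₀μ₀ + τ_data·x̄)/(τ₀+τ_data), with τ₀=1/σ₀² and τ_data=n/σ².
Here τ₀ = 1/41.9 = 0.023866 and τ_data = 26/44.3 = 0.586907, so τ_n = 0.610773.
Rearranging for μ₀: μ₀ = (μ_n·τ_n − τ_data·x̄)/τ₀ = (-5.3577·0.610773 − 0.586907·-5.6) / 0.023866 = 0.014341/0.023866 ≈ 0.6.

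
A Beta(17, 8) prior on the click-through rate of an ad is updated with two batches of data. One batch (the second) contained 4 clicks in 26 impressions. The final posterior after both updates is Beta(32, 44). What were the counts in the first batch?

11 clicks and 14 non-clicks

Because Beta–binomial updating is additive in the counts, the combined data contributed (α_post−α_prior, β_post−β_prior) successes and failures.
Total across both batches: 32−17=15 clicks, 44−8=36 non-clicks.
Subtract the second batch: 15−4=11 clicks and 36−22=14 non-clicks.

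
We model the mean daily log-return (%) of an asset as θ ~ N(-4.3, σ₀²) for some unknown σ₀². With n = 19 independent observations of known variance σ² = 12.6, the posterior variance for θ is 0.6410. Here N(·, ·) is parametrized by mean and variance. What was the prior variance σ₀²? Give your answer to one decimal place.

For the Normal–Normal model with known σ², precisions add: τ_n = τ₀ + n/σ².
So 1/σ₀² = 1/0.6410 − 19/12.6 = 1.560062 − 1.507937 = 0.052125.
Hence σ₀² = 1/0.052125 ≈ 19.2.

σ₀² = 19.2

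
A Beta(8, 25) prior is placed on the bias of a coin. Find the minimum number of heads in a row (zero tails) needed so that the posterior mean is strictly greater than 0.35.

k = 6

After k heads and 0 tails the posterior is Beta(8+k, 25), with mean (8+k)/(8+25+k).
Set (8+k)/(33+k) > 0.35 and solve: k > (0.35·33 − 8)/(1 − 0.35) = 5.462.
The smallest integer exceeding 5.462 is 6, and checking k=6: (14)/(39) = 0.3590 > 0.35.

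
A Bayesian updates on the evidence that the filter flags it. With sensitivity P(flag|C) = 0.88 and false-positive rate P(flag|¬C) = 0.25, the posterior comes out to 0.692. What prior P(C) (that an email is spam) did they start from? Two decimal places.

Bayes' rule in odds form gives O(C|E) = O(C)·[P(E|C)/P(E|¬C)], hence O(C) = O(C|E)/LR.
Posterior odds = 0.692/(1−0.692) = 2.2468. LR = 0.88/0.25 = 3.5200.
Prior odds = 2.2468/3.5200 = 0.6383, so P(C) = 0.6383/(1+0.6383) ≈ 0.39.

P(C) = 0.39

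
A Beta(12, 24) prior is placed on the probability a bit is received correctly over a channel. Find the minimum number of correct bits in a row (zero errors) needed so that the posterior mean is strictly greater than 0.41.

k = 5

After k correct bits and 0 errors the posterior is Beta(12+k, 24), with mean (12+k)/(12+24+k).
Set (12+k)/(36+k) > 0.41 and solve: k > (0.41·36 − 12)/(1 − 0.41) = 4.678.
The smallest integer exceeding 4.678 is 5, and checking k=5: (17)/(41) = 0.4146 > 0.41.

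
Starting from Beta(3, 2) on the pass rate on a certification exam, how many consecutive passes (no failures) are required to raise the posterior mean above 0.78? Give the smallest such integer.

k = 5

After k passes and 0 failures the posterior is Beta(3+k, 2), with mean (3+k)/(3+2+k).
Set (3+k)/(5+k) > 0.78 and solve: k > (0.78·5 − 3)/(1 − 0.78) = 4.091.
The smallest integer exceeding 4.091 is 5.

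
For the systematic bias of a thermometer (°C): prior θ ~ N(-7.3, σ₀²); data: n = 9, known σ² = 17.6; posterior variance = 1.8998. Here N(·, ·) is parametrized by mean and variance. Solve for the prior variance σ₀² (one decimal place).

For the Normal–Normal model with known σ², precisions add: τ_n = τ₀ + n/σ².
So 1/σ₀² = 1/1.8998 − 9/17.6 = 0.526371 − 0.511364 = 0.015007.
Hence σ₀² = 1/0.015007 ≈ 66.6.

σ₀² = 66.6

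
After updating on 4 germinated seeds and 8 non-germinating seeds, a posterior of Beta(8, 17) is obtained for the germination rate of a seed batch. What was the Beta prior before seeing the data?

Under Beta–binomial conjugacy the posterior parameters are (α+s, β+f).
Subtract the data counts: 8−4=4, 17−8=9.

Beta(4, 9)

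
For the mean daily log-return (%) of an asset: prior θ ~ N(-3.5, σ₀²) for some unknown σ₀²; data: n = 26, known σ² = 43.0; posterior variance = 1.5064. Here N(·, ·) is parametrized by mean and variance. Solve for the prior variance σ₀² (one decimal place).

σ₀² = 16.9

For the Normal–Normal model with known σ², precisions add: τ_n = τ₀ + n/σ².
So 1/σ₀² = 1/1.5064 − 26/43.0 = 0.663834 − 0.604651 = 0.059183.
Hence σ₀² = 1/0.059183 ≈ 16.9.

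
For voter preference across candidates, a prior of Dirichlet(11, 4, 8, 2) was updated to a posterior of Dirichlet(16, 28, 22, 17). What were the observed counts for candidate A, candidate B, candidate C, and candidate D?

counts (5, 24, 14, 15)

For a Dirichlet(α) prior with multinomial counts c, the posterior is Dirichlet(α + c) componentwise.
Counts are posterior − prior componentwise: 16−11=5, 28−4=24, 22−8=14, 17−2=15.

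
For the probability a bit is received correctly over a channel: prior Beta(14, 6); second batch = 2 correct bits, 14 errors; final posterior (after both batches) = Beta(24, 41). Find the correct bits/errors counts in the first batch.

8 correct bits and 21 errors

Sequential conjugate updates are equivalent to a single update on the pooled data, so total successes = posterior α − prior α and total failures = posterior β − prior β.
Total across both batches: 24−14=10 correct bits, 41−6=35 errors.
Subtract the second batch: 10−2=8 correct bits and 35−14=21 errors.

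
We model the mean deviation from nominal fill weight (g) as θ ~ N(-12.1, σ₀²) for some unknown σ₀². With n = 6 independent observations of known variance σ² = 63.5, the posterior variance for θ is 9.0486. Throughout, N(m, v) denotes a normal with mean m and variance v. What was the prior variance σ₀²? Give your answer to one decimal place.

σ₀² = 62.4

For the Normal–Normal model with known σ², precisions add: τ_n = τ₀ + n/σ².
So 1/σ₀² = 1/9.0486 − 6/63.5 = 0.110514 − 0.094488 = 0.016026.
Hence σ₀² = 1/0.016026 ≈ 62.4.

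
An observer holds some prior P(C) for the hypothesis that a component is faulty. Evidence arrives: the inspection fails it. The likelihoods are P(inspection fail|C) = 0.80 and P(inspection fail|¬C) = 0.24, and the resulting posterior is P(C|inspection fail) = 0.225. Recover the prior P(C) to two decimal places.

In odds form, posterior odds = prior odds × likelihood ratio, so prior odds = posterior odds ÷ LR.
Posterior odds = 0.225/(1−0.225) = 0.2903. LR = 0.80/0.24 = 3.3333.
Prior odds = 0.2903/3.3333 = 0.0871, so P(C) = 0.0871/(1+0.0871) ≈ 0.08.

P(C) = 0.08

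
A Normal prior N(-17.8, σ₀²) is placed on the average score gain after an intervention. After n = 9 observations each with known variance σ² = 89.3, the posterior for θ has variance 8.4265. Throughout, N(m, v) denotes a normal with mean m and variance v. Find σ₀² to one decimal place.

Posterior precision equals prior precision plus data precision: 1/σ_n² = 1/σ₀² + n/σ².
So 1/σ₀² = 1/8.4265 − 9/89.3 = 0.118673 − 0.100784 = 0.017889.
Hence σ₀² = 1/0.017889 ≈ 55.9.

σ₀² = 55.9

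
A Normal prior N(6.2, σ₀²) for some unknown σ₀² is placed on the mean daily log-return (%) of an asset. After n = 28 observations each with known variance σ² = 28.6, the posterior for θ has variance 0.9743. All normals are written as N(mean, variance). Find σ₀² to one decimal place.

σ₀² = 21.1

Posterior precision equals prior precision plus data precision: 1/σ_n² = 1/σ₀² + n/σ².
So 1/σ₀² = 1/0.9743 − 28/28.6 = 1.026378 − 0.979021 = 0.047357.
Hence σ₀² = 1/0.047357 ≈ 21.1.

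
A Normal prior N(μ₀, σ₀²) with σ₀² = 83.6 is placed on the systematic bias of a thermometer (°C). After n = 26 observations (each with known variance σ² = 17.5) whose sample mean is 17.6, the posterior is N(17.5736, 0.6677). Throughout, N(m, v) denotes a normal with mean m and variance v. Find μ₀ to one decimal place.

μ₀ = 14.3

With known observation variance, the Normal–Normal posterior has precision τ_n = τ₀ + n/σ² and mean μ_n = (τ₀μ₀ + (n/σ²)x̄)/τ_n.
Here τ₀ = 1/83.6 = 0.011962 and τ_data = 26/17.5 = 1.485714, so τ_n = 1.497676.
Rearranging for μ₀: μ₀ = (μ_n·τ_n − τ_data·x̄)/τ₀ = (17.5736·1.497676 − 1.485714·17.6) / 0.011962 = 0.170993/0.011962 ≈ 14.3.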